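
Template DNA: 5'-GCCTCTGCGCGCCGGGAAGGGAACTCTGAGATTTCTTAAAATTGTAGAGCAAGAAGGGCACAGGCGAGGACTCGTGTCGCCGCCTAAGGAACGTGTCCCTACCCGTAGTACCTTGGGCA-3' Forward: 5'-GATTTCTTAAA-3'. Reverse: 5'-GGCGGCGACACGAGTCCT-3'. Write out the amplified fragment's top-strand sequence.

The forward primer matches the template at positions 30–40.
Taking the reverse complement of GGCGGCGACACGAGTCCT gives AGGACTCGTGTCGCCGCC, found at positions 67–84 on the template; the primer anneals here to the top strand with its 3' end pointing upstream.
The product is the template from position 30 through 84 (55 bp).

5'-GATTTCTTAAAATTGTAGAGCAAGAAGGGCACAGGCGAGGACTCGTGTCGCCGCC-3'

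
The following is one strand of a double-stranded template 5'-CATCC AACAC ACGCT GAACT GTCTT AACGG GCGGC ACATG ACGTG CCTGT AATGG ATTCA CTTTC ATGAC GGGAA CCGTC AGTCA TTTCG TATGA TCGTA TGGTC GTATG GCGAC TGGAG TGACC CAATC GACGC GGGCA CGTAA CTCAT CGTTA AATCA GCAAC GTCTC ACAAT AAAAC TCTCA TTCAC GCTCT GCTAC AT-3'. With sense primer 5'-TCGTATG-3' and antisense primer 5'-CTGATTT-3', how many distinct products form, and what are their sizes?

The forward primer TCGTATG matches the top strand at positions 88–94, 96–102, 104–110.
The reverse primer's reverse complement is AAATCAG, matching at positions 155–161.
Each forward site pairs with the reverse site to give a product ending at position 161: sizes 74, 66, 58 bp.

Three products: 74 bp, 66 bp, 58 bp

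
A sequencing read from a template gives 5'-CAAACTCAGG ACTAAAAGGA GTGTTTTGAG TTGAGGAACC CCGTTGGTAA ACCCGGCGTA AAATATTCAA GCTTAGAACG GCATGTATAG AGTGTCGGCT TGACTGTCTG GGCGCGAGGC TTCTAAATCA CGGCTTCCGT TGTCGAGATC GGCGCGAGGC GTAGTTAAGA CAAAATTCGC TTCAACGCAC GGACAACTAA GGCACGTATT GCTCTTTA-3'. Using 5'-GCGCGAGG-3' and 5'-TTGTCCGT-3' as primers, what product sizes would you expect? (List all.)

The forward primer GCGCGAGG matches the top strand at positions 112–119, 152–159.
The reverse primer's reverse complement is ACGGACAA, matching at positions 189–196.
Each forward site pairs with the reverse site to give a product ending at position 196: sizes 85, 45 bp.

85 bp, 45 bp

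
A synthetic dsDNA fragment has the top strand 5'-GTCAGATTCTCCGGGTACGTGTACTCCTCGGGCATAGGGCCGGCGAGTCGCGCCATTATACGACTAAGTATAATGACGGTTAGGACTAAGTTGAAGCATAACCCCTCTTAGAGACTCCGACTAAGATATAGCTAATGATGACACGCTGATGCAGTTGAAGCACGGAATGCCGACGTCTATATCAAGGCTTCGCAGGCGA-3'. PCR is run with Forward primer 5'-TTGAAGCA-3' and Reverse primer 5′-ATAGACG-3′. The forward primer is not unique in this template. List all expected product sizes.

The forward primer TTGAAGCA matches the top strand at positions 91–98, 155–162.
The reverse primer's reverse complement is CGTCTAT, matching at positions 174–180.
Each forward site pairs with the reverse site to give a product ending at position 180: sizes 90, 26 bp.

90 bp, 26 bp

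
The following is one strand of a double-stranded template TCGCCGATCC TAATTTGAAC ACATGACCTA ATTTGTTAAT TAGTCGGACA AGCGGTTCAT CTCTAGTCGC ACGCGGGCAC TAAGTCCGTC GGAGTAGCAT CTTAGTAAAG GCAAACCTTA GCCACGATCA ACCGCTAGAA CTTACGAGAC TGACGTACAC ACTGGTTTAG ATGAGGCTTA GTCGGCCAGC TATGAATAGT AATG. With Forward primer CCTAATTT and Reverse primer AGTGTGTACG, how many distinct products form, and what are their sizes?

Two products: 155 bp, 137 bp

The forward primer CCTAATTT matches the top strand at positions 9–16, 27–34.
The reverse primer's reverse complement is CGTACACACT, matching at positions 154–163.
Each forward site pairs with the reverse site to give a product ending at position 163: sizes 155, 137 bp.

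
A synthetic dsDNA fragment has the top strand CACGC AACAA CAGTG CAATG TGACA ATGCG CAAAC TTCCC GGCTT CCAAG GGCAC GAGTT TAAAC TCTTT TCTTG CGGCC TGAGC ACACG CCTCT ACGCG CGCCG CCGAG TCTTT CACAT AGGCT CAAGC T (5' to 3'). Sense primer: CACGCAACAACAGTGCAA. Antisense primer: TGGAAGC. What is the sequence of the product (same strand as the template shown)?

Forward primer CACGCAACAACAGTGCAA is found on the top strand at positions 1–18.
Taking the reverse complement of TGGAAGC gives GCTTCCA, found at positions 42–48 on the template; the primer anneals here to the top strand with its 3' end pointing upstream.
The product is the template from position 1 through 48 (48 bp).

5'-CACGCAACAACAGTGCAATGTGACAATGCGCAAACTTCCCGGCTTCCA-3'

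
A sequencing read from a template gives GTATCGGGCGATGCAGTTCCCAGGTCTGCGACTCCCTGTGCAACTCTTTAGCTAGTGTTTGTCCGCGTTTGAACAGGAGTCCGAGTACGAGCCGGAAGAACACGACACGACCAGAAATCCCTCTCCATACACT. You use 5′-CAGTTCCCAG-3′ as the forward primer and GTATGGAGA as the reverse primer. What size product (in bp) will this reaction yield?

117 bp

Forward primer CAGTTCCCAG is found on the top strand at positions 14–23.
Reverse complement of the reverse primer: TCTCCATAC. This occurs on the top strand at positions 122–130.
The product runs from position 14 to position 130, so its length is 130 − 14 + 1 = 117 bp.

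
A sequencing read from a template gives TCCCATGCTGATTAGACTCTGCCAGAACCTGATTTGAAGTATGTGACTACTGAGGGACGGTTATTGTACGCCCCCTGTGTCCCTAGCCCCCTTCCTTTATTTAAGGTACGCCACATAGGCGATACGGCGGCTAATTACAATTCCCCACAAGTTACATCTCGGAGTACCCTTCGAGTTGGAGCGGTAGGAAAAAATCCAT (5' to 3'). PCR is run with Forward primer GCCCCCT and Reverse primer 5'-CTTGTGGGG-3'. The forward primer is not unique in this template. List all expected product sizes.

The forward primer GCCCCCT matches the top strand at positions 70–76, 86–92.
The reverse primer's reverse complement is CCCCACAAG, matching at positions 143–151.
Each forward site pairs with the reverse site to give a product ending at position 151: sizes 82, 66 bp.

82 bp, 66 bp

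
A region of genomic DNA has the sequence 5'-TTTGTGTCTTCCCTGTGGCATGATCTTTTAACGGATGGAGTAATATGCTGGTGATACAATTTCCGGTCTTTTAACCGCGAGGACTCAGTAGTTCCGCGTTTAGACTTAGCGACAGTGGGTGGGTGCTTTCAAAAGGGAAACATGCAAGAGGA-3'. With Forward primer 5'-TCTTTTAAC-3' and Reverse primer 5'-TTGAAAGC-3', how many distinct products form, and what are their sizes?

Two products: 109 bp, 66 bp

The forward primer TCTTTTAAC matches the top strand at positions 24–32, 67–75.
The reverse primer's reverse complement is GCTTTCAA, matching at positions 125–132.
Each forward site pairs with the reverse site to give a product ending at position 132: sizes 109, 66 bp.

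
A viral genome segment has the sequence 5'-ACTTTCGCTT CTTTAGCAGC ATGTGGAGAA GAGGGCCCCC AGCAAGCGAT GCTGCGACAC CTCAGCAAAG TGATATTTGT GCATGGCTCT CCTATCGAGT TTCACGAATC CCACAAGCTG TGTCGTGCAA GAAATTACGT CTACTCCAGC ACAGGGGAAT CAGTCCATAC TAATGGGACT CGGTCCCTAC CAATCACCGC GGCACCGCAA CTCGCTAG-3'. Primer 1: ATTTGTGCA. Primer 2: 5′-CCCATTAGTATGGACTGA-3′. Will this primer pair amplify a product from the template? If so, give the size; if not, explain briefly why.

Primer 1 (ATTTGTGCA) matches the top strand at positions 75–83; it acts as a forward primer.
Primer 2's reverse complement is TCAGTCCATACTAATGGG, matching the top strand at positions 160–177; it acts as a reverse primer.
The 3' ends face each other across positions 75–177, giving a 103 bp product.

Yes — a 103 bp product.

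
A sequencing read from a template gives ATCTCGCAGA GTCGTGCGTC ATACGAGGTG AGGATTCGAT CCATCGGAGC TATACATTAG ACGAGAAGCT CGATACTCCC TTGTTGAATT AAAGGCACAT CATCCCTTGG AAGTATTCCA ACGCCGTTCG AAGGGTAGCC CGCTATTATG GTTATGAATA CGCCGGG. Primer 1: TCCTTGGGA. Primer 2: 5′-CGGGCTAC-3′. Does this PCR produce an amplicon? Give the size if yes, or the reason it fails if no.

No product — primer 1 has no binding site in the template.

Primer 1 (TCCTTGGGA) does not match the top strand, and its reverse complement TCCCAAGGA does not match either.
With no annealing site for primer 1, no amplification occurs.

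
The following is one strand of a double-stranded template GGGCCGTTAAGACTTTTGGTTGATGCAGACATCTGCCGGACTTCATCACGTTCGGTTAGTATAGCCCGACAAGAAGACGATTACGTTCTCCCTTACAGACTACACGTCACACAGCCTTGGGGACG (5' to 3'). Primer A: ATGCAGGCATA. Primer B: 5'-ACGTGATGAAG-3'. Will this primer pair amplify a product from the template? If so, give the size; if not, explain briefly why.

No product — primer A has no binding site in the template.

Primer A (ATGCAGGCATA) does not match the top strand, and its reverse complement TATGCCTGCAT does not match either.
With no annealing site for primer A, no amplification occurs.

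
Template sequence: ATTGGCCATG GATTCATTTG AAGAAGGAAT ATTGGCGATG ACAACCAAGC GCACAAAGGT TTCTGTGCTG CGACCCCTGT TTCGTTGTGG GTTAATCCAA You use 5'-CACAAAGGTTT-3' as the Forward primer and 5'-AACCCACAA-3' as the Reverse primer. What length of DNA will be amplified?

42 bp

Forward primer CACAAAGGTTT is found on the top strand at positions 52–62.
Reverse complement of the reverse primer: TTGTGGGTT. This occurs on the top strand at positions 85–93.
Amplicon spans positions 52–93: 42 bp.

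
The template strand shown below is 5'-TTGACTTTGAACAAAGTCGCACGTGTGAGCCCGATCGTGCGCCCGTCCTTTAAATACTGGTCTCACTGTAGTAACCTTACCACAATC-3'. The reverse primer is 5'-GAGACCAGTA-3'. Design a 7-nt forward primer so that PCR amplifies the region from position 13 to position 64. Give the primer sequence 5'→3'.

5'-AAAGTCG-3'

The reverse primer's reverse complement TACTGGTCTC matches the template at positions 55–64; the product starts at position 13.
The forward primer is identical to the top strand over positions 13–19: AAAGTCG.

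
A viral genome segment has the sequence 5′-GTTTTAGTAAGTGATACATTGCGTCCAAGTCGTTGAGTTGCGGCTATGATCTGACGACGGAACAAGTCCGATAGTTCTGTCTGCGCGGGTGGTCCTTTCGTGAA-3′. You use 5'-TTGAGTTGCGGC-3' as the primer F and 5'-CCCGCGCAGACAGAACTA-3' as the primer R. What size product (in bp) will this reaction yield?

57 bp

Forward primer TTGAGTTGCGGC is found on the top strand at positions 33–44.
The reverse primer's reverse complement is TAGTTCTGTCTGCGCGGG, which matches the template at positions 72–89.
Amplicon spans positions 33–89: 57 bp.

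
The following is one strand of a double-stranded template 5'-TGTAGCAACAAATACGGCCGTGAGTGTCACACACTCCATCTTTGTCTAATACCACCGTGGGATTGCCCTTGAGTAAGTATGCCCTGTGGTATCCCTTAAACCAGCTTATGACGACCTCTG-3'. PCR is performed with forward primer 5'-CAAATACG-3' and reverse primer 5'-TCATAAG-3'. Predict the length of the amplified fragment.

103 bp

Forward primer CAAATACG is found on the top strand at positions 9–16.
Taking the reverse complement of TCATAAG gives CTTATGA, found at positions 105–111 on the template; the primer anneals here to the top strand with its 3' end pointing upstream.
Product length = (reverse-primer end) − (forward-primer start) + 1 = 111 − 9 + 1 = 103 bp.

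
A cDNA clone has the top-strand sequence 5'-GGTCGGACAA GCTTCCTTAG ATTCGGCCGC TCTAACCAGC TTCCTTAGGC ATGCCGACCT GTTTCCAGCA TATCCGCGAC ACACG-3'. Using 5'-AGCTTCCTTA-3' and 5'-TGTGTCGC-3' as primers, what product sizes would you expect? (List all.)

The forward primer AGCTTCCTTA matches the top strand at positions 10–19, 38–47.
The reverse primer's reverse complement is GCGACACA, matching at positions 76–83.
Each forward site pairs with the reverse site to give a product ending at position 83: sizes 74, 46 bp.

74 bp, 46 bp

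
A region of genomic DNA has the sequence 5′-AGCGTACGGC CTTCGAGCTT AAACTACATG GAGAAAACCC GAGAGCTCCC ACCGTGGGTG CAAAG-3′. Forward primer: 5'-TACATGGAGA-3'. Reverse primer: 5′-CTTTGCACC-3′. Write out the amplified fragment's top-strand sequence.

Scanning the template, TACATGGAGA occurs at positions 25–34; this primer anneals to the bottom strand there with its 3' end pointing downstream.
Taking the reverse complement of CTTTGCACC gives GGTGCAAAG, found at positions 57–65 on the template; the primer anneals here to the top strand with its 3' end pointing upstream.
The product is the template from position 25 through 65 (41 bp).

5'-TACATGGAGAAAACCCGAGAGCTCCCACCGTGGGTGCAAAG-3'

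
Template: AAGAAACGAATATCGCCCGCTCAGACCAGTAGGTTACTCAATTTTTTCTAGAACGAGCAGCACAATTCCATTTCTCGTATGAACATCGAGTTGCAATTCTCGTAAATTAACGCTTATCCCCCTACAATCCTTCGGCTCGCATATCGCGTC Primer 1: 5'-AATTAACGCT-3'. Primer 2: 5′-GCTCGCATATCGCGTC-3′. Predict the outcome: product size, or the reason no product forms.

No product — both primers anneal to the same strand and extend in the same direction.

Primer 1 (AATTAACGCT) matches the top strand at positions 105–114 (3' end points downstream).
Primer 2 (GCTCGCATATCGCGTC) also matches the top strand directly, at positions 135–150 — its reverse complement GACGCGATATGCGAGC is not present.
Both primers anneal to the bottom strand with 3' ends pointing the same way, so neither can prime synthesis back toward the other.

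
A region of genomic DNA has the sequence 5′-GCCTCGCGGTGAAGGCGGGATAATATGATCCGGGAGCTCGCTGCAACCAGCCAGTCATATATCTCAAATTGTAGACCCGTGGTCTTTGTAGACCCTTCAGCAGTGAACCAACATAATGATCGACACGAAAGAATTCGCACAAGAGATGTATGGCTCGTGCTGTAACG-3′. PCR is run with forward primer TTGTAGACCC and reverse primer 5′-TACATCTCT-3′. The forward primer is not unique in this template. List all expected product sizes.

The forward primer TTGTAGACCC matches the top strand at positions 69–78, 86–95.
The reverse primer's reverse complement is AGAGATGTA, matching at positions 142–150.
Each forward site pairs with the reverse site to give a product ending at position 150: sizes 82, 65 bp.

82 bp, 65 bp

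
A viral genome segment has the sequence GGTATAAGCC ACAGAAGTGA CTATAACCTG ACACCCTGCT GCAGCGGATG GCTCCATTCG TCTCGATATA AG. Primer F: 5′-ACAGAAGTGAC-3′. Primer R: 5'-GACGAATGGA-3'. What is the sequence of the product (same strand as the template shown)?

The forward primer matches the template at positions 11–21.
Reverse complement of the reverse primer: TCCATTCGTC. This occurs on the top strand at positions 53–62.
The product is the template from position 11 through 62 (52 bp).

5'-ACAGAAGTGACTATAACCTGACACCCTGCTGCAGCGGATGGCTCCATTCGTC-3'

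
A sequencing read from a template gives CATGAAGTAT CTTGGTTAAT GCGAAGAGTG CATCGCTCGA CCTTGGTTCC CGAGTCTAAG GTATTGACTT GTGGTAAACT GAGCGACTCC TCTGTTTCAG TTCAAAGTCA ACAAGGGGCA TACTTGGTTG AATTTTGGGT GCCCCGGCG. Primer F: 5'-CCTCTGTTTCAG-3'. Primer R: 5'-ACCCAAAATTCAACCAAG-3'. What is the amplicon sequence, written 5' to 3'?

Forward primer CCTCTGTTTCAG is found on the top strand at positions 89–100.
The reverse primer's reverse complement is CTTGGTTGAATTTTGGGT, which matches the template at positions 123–140.
The product is the template from position 89 through 140 (52 bp).

5'-CCTCTGTTTCAGTTCAAAGTCAACAAGGGGCATACTTGGTTGAATTTTGGGT-3'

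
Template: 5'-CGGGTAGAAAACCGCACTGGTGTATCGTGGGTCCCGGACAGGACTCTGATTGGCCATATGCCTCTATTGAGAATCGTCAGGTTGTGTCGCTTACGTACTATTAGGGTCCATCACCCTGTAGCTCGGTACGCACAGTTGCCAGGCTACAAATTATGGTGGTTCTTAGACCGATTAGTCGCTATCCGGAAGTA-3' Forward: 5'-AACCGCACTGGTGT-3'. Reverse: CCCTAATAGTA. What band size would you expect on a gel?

The forward primer matches the template at positions 10–23.
Reverse complement of the reverse primer: TACTATTAGGG. This occurs on the top strand at positions 96–106.
The product runs from position 10 to position 106, so its length is 106 − 10 + 1 = 97 bp.

97 bp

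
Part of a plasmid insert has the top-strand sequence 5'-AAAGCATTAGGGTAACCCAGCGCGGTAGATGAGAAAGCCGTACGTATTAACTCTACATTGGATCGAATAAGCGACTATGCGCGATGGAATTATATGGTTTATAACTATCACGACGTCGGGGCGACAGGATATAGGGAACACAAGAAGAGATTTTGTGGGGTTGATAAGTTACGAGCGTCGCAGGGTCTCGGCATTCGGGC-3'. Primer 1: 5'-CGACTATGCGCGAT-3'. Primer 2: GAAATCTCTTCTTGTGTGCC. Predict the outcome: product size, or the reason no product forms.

Primer 2 (GAAATCTCTTCTTGTGTGCC) does not match the top strand, and its reverse complement GGCACACAAGAAGAGATTTC does not match either.
With no annealing site for primer 2, no amplification occurs.

No product — primer 2 has no binding site in the template.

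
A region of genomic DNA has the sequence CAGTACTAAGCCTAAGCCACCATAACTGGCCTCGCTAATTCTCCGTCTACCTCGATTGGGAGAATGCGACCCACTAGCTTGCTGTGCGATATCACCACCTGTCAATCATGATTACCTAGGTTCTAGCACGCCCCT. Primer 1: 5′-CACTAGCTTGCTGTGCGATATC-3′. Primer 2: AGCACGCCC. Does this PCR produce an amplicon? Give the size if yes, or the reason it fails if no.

Primer 1 (CACTAGCTTGCTGTGCGATATC) matches the top strand at positions 72–93 (3' end points downstream).
Primer 2 (AGCACGCCC) also matches the top strand directly, at positions 125–133 — its reverse complement GGGCGTGCT is not present.
Both primers anneal to the bottom strand with 3' ends pointing the same way, so neither can prime synthesis back toward the other.

No product — both primers anneal to the same strand and extend in the same direction.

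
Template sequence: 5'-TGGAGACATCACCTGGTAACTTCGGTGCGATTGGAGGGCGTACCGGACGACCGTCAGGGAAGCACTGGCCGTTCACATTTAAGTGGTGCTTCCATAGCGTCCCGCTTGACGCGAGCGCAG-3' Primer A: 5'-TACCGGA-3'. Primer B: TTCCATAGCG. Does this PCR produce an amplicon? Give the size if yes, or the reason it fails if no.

No product — both primers anneal to the same strand and extend in the same direction.

Primer A (TACCGGA) matches the top strand at positions 41–47 (3' end points downstream).
Primer B (TTCCATAGCG) also matches the top strand directly, at positions 90–99 — its reverse complement CGCTATGGAA is not present.
Both primers anneal to the bottom strand with 3' ends pointing the same way, so neither can prime synthesis back toward the other.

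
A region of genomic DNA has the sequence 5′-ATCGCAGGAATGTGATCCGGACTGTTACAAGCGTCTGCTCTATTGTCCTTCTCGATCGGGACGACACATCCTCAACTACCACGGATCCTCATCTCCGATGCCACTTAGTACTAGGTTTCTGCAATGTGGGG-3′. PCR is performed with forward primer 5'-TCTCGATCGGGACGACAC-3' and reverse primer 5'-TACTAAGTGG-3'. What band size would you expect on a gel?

61 bp

Scanning the template, TCTCGATCGGGACGACAC occurs at positions 50–67; this primer anneals to the bottom strand there with its 3' end pointing downstream.
The reverse primer's reverse complement is CCACTTAGTA, which matches the template at positions 101–110.
Product length = (reverse-primer end) − (forward-primer start) + 1 = 110 − 50 + 1 = 61 bp.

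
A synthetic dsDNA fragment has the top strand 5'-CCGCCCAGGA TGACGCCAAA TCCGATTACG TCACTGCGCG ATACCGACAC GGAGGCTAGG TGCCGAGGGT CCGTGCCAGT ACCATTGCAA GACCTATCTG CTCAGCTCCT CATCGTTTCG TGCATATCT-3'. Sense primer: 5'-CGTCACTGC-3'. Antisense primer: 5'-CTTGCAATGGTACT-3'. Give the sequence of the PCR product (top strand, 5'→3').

Forward primer CGTCACTGC is found on the top strand at positions 29–37.
Taking the reverse complement of CTTGCAATGGTACT gives AGTACCATTGCAAG, found at positions 78–91 on the template; the primer anneals here to the top strand with its 3' end pointing upstream.
The product is the template from position 29 through 91 (63 bp).

5'-CGTCACTGCGCGATACCGACACGGAGGCTAGGTGCCGAGGGTCCGTGCCAGTACCATTGCAAG-3'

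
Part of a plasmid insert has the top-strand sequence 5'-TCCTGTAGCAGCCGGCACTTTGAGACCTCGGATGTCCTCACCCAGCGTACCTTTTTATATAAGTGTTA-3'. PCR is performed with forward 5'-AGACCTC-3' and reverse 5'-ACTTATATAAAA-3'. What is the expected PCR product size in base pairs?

The forward primer matches the template at positions 23–29.
The reverse primer's reverse complement is TTTTATATAAGT, which matches the template at positions 53–64.
Product length = (reverse-primer end) − (forward-primer start) + 1 = 64 − 23 + 1 = 42 bp.

42 bp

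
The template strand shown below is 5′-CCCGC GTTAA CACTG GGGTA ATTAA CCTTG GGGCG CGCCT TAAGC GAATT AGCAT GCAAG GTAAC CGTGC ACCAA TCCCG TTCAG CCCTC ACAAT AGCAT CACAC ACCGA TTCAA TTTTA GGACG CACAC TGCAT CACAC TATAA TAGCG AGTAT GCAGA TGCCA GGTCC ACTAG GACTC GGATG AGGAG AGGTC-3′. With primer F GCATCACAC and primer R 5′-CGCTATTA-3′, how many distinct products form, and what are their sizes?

The forward primer GCATCACAC matches the top strand at positions 97–105, 132–140.
The reverse primer's reverse complement is TAATAGCG, matching at positions 143–150.
Each forward site pairs with the reverse site to give a product ending at position 150: sizes 54, 19 bp.

Two products: 54 bp, 19 bp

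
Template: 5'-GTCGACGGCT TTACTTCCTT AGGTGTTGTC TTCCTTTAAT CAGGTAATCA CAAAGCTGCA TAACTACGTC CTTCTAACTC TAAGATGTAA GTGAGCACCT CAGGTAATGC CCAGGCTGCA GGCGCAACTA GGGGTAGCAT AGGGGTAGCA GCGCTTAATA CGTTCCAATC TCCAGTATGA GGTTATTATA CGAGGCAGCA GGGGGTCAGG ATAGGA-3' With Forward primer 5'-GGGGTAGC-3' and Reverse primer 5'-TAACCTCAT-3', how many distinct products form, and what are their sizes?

The forward primer GGGGTAGC matches the top strand at positions 131–138, 142–149.
The reverse primer's reverse complement is ATGAGGTTA, matching at positions 177–185.
Each forward site pairs with the reverse site to give a product ending at position 185: sizes 55, 44 bp.

Two products: 55 bp, 44 bp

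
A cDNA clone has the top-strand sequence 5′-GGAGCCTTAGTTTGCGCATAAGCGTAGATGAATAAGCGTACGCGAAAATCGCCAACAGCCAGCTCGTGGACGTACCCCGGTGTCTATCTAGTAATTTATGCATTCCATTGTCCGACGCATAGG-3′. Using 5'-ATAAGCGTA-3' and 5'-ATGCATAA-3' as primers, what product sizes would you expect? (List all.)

The forward primer ATAAGCGTA matches the top strand at positions 18–26, 32–40.
The reverse primer's reverse complement is TTATGCAT, matching at positions 96–103.
Each forward site pairs with the reverse site to give a product ending at position 103: sizes 86, 72 bp.

86 bp, 72 bp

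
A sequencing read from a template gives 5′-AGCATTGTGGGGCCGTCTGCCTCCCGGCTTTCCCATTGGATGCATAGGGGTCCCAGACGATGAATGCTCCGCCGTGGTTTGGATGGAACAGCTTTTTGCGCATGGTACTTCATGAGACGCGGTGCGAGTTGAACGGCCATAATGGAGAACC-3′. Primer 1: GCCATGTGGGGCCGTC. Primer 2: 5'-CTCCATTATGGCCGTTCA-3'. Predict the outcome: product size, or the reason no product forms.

Primer 1 (GCCATGTGGGGCCGTC) does not match the top strand, and its reverse complement GACGGCCCCACATGGC does not match either.
With no annealing site for primer 1, no amplification occurs.

No product — primer 1 has no binding site in the template.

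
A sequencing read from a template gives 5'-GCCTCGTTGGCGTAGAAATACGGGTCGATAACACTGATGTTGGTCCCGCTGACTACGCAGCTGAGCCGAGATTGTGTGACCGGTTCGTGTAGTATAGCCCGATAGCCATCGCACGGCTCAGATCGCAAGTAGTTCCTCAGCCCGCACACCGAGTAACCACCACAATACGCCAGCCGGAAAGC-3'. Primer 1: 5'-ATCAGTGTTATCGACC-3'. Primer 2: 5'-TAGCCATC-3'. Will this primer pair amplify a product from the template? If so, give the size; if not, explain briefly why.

Primer 1 (ATCAGTGTTATCGACC) has reverse complement GGTCGATAACACTGAT, which matches the top strand at positions 23–38; primer 1 anneals to the top strand there with its 3' end pointing upstream toward position 23.
Primer 2 (TAGCCATC) matches the top strand directly at positions 103–110; it anneals to the bottom strand with its 3' end pointing downstream toward position 110.
The 3' ends diverge (primer 1 extends toward position 1, primer 2 toward position 182), so the primers never converge on a shared product.

No product — the primers' 3' ends point away from each other.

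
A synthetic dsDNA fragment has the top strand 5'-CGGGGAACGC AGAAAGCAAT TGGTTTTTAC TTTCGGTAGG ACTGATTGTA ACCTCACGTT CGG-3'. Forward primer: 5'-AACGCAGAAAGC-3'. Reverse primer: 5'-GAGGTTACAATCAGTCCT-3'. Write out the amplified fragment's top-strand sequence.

The forward primer matches the template at positions 6–17.
Taking the reverse complement of GAGGTTACAATCAGTCCT gives AGGACTGATTGTAACCTC, found at positions 38–55 on the template; the primer anneals here to the top strand with its 3' end pointing upstream.
The product is the template from position 6 through 55 (50 bp).

5'-AACGCAGAAAGCAATTGGTTTTTACTTTCGGTAGGACTGATTGTAACCTC-3'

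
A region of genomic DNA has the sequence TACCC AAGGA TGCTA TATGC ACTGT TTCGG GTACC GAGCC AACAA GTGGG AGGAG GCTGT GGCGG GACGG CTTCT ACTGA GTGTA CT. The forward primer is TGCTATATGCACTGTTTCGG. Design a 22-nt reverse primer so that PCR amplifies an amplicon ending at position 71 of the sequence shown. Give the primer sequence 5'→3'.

5'-GCCGTCCCGCCACAGCCTCCTC-3'

The forward primer binds at positions 11–30; the product's 3' end on the top strand is position 71.
The reverse primer anneals to the top strand over positions 50–71, i.e. to GAGGAGGCTGTGGCGGGACGGC.
Its sequence written 5'→3' is the reverse complement: GCCGTCCCGCCACAGCCTCCTC.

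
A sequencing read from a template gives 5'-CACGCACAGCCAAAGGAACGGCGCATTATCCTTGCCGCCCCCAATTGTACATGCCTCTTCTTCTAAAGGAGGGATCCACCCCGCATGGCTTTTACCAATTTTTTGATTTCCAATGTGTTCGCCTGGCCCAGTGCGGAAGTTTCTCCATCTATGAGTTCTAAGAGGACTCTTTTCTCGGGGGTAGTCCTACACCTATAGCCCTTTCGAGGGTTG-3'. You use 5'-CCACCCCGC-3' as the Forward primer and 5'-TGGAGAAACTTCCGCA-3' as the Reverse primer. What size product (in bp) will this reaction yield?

Scanning the template, CCACCCCGC occurs at positions 76–84; this primer anneals to the bottom strand there with its 3' end pointing downstream.
The reverse primer's reverse complement is TGCGGAAGTTTCTCCA, which matches the template at positions 132–147.
The product runs from position 76 to position 147, so its length is 147 − 76 + 1 = 72 bp.

72 bp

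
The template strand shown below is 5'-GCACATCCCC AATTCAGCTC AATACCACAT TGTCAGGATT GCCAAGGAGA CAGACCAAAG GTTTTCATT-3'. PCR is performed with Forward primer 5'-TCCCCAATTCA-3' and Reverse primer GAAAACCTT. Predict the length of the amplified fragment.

61 bp

Forward primer TCCCCAATTCA is found on the top strand at positions 6–16.
The reverse primer's reverse complement is AAGGTTTTC, which matches the template at positions 58–66.
Amplicon spans positions 6–66: 61 bp.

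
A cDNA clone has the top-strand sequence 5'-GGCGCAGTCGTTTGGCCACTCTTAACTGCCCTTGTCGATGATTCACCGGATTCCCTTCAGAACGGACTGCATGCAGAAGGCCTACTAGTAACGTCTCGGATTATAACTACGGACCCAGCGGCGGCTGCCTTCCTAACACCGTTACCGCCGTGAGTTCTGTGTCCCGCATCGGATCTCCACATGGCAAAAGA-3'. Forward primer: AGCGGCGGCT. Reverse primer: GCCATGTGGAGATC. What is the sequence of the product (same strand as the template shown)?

5'-AGCGGCGGCTGCCTTCCTAACACCGTTACCGCCGTGAGTTCTGTGTCCCGCATCGGATCTCCACATGGC-3'

Scanning the template, AGCGGCGGCT occurs at positions 117–126; this primer anneals to the bottom strand there with its 3' end pointing downstream.
Reverse complement of the reverse primer: GATCTCCACATGGC. This occurs on the top strand at positions 172–185.
The product is the template from position 117 through 185 (69 bp).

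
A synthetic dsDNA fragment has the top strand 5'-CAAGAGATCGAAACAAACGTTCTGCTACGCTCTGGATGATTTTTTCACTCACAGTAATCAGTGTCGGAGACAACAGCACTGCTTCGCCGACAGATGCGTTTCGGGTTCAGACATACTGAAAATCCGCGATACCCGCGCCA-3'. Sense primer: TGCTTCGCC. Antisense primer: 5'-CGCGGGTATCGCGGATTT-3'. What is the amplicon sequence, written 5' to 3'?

5'-TGCTTCGCCGACAGATGCGTTTCGGGTTCAGACATACTGAAAATCCGCGATACCCGCG-3'

Forward primer TGCTTCGCC is found on the top strand at positions 80–88.
The reverse primer's reverse complement is AAATCCGCGATACCCGCG, which matches the template at positions 120–137.
The product is the template from position 80 through 137 (58 bp).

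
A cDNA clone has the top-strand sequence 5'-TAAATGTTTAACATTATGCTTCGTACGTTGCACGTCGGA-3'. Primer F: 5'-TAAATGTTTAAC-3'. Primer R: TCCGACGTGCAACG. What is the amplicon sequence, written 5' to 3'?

5'-TAAATGTTTAACATTATGCTTCGTACGTTGCACGTCGGA-3'

The forward primer matches the template at positions 1–12.
The reverse primer's reverse complement is CGTTGCACGTCGGA, which matches the template at positions 26–39.
The product is the template from position 1 through 39 (39 bp).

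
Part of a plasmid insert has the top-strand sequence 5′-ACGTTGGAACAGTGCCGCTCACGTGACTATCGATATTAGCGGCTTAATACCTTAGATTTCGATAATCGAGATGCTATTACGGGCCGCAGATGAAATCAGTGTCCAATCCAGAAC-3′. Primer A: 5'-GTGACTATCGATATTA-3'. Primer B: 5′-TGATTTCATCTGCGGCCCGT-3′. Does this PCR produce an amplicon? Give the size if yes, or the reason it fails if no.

Primer A (GTGACTATCGATATTA) matches the top strand at positions 23–38; it acts as a forward primer.
Primer B's reverse complement is ACGGGCCGCAGATGAAATCA, matching the top strand at positions 79–98; it acts as a reverse primer.
The 3' ends face each other across positions 23–98, giving a 76 bp product.

Yes — a 76 bp product.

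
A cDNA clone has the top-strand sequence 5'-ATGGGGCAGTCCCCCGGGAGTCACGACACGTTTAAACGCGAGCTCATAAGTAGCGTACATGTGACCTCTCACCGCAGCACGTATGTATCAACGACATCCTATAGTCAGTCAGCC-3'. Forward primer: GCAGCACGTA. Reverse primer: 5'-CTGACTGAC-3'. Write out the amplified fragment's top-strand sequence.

Scanning the template, GCAGCACGTA occurs at positions 74–83; this primer anneals to the bottom strand there with its 3' end pointing downstream.
Reverse complement of the reverse primer: GTCAGTCAG. This occurs on the top strand at positions 104–112.
The product is the template from position 74 through 112 (39 bp).

5'-GCAGCACGTATGTATCAACGACATCCTATAGTCAGTCAG-3'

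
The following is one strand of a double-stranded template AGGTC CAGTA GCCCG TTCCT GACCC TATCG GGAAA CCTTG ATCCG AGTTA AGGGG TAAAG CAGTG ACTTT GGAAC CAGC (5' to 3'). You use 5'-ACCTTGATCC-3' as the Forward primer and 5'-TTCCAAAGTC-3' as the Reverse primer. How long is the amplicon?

40 bp

Scanning the template, ACCTTGATCC occurs at positions 35–44; this primer anneals to the bottom strand there with its 3' end pointing downstream.
The reverse primer's reverse complement is GACTTTGGAA, which matches the template at positions 65–74.
Product length = (reverse-primer end) − (forward-primer start) + 1 = 74 − 35 + 1 = 40 bp.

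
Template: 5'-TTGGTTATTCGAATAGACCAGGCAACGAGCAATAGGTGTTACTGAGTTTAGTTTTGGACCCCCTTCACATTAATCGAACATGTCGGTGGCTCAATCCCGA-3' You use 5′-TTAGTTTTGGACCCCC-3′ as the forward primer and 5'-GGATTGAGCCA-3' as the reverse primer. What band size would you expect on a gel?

Scanning the template, TTAGTTTTGGACCCCC occurs at positions 48–63; this primer anneals to the bottom strand there with its 3' end pointing downstream.
Reverse complement of the reverse primer: TGGCTCAATCC. This occurs on the top strand at positions 87–97.
Amplicon spans positions 48–97: 50 bp.

50 bp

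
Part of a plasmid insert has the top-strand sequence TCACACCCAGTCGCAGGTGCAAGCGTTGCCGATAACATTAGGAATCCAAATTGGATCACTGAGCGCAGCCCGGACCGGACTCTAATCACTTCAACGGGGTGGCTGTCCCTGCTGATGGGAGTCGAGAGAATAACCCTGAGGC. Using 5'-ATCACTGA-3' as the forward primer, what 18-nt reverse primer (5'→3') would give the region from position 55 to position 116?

The product's 3' end on the top strand is position 116.
The reverse primer anneals to the top strand over positions 99–116, i.e. to GTGGCTGTCCCTGCTGAT.
Its sequence written 5'→3' is the reverse complement: ATCAGCAGGGACAGCCAC.

5'-ATCAGCAGGGACAGCCAC-3'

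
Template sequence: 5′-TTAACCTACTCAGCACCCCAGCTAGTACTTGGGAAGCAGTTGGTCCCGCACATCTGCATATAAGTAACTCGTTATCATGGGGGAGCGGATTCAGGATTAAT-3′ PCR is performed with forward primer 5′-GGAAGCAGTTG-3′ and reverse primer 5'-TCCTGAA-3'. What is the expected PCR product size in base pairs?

Forward primer GGAAGCAGTTG is found on the top strand at positions 32–42.
Reverse complement of the reverse primer: TTCAGGA. This occurs on the top strand at positions 90–96.
The product runs from position 32 to position 96, so its length is 96 − 32 + 1 = 65 bp.

65 bp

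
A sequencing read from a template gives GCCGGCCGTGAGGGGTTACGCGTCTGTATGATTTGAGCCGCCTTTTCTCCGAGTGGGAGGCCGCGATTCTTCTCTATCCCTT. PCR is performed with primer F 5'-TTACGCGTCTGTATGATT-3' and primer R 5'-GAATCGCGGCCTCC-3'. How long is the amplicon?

The forward primer matches the template at positions 16–33.
Taking the reverse complement of GAATCGCGGCCTCC gives GGAGGCCGCGATTC, found at positions 56–69 on the template; the primer anneals here to the top strand with its 3' end pointing upstream.
Amplicon spans positions 16–69: 54 bp.

54 bp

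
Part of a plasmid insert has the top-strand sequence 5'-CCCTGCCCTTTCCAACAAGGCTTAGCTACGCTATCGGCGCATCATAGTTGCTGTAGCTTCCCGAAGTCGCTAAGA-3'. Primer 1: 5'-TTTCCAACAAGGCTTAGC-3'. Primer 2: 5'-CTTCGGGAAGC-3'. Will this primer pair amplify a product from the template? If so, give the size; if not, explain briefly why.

Yes — a 58 bp product.

Primer 1 (TTTCCAACAAGGCTTAGC) matches the top strand at positions 9–26; it acts as a forward primer.
Primer 2's reverse complement is GCTTCCCGAAG, matching the top strand at positions 56–66; it acts as a reverse primer.
The 3' ends face each other across positions 9–66, giving a 58 bp product.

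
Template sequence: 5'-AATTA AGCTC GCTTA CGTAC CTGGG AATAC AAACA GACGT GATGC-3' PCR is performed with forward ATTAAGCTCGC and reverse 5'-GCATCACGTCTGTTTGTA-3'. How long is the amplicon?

The forward primer matches the template at positions 2–12.
The reverse primer's reverse complement is TACAAACAGACGTGATGC, which matches the template at positions 28–45.
The product runs from position 2 to position 45, so its length is 45 − 2 + 1 = 44 bp.

44 bp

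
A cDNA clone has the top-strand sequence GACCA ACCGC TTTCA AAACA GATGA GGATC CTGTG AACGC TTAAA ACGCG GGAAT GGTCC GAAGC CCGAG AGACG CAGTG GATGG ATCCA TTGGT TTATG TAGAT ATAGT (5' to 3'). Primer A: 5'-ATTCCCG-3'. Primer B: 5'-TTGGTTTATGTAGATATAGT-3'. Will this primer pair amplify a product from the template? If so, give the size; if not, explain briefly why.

No product — the primers' 3' ends point away from each other.

Primer A (ATTCCCG) has reverse complement CGGGAAT, which matches the top strand at positions 49–55; primer A anneals to the top strand there with its 3' end pointing upstream toward position 49.
Primer B (TTGGTTTATGTAGATATAGT) matches the top strand directly at positions 91–110; it anneals to the bottom strand with its 3' end pointing downstream toward position 110.
The 3' ends diverge (primer A extends toward position 1, primer B toward position 110), so the primers never converge on a shared product.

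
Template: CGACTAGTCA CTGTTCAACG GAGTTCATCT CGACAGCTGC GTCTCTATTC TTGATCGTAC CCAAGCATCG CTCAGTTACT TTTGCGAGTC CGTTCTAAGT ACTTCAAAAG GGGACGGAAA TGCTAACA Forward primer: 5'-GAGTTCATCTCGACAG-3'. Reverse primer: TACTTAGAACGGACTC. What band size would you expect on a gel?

81 bp

Scanning the template, GAGTTCATCTCGACAG occurs at positions 21–36; this primer anneals to the bottom strand there with its 3' end pointing downstream.
Taking the reverse complement of TACTTAGAACGGACTC gives GAGTCCGTTCTAAGTA, found at positions 86–101 on the template; the primer anneals here to the top strand with its 3' end pointing upstream.
Amplicon spans positions 21–101: 81 bp.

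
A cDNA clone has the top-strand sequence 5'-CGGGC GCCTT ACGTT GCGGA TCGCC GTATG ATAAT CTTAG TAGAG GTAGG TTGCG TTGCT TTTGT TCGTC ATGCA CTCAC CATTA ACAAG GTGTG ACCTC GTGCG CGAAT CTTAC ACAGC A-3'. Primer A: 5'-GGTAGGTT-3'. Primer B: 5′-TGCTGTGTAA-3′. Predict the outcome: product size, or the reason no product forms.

Yes — a 77 bp product.

Primer A (GGTAGGTT) matches the top strand at positions 45–52; it acts as a forward primer.
Primer B's reverse complement is TTACACAGCA, matching the top strand at positions 112–121; it acts as a reverse primer.
The 3' ends face each other across positions 45–121, giving a 77 bp product.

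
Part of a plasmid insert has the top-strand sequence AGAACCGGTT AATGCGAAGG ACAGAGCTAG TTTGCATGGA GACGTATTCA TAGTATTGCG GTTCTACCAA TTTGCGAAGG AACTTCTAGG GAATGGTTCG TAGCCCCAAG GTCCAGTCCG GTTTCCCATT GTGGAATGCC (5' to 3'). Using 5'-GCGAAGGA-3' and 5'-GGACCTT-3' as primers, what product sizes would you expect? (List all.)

101 bp, 41 bp

The forward primer GCGAAGGA matches the top strand at positions 14–21, 74–81.
The reverse primer's reverse complement is AAGGTCC, matching at positions 108–114.
Each forward site pairs with the reverse site to give a product ending at position 114: sizes 101, 41 bp.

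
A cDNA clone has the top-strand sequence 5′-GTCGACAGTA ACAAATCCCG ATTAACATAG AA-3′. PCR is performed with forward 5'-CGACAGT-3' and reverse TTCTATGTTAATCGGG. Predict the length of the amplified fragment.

Forward primer CGACAGT is found on the top strand at positions 3–9.
The reverse primer's reverse complement is CCCGATTAACATAGAA, which matches the template at positions 17–32.
The product runs from position 3 to position 32, so its length is 32 − 3 + 1 = 30 bp.

30 bp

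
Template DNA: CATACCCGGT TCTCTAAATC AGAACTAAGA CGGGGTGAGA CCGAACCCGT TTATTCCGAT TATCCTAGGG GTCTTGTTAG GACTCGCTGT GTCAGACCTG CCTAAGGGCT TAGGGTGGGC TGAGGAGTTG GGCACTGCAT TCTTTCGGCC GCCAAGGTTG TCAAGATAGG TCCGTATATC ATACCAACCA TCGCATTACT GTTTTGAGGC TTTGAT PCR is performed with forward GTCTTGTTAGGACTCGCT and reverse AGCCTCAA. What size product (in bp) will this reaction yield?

Forward primer GTCTTGTTAGGACTCGCT is found on the top strand at positions 71–88.
The reverse primer's reverse complement is TTGAGGCT, which matches the template at positions 204–211.
Product length = (reverse-primer end) − (forward-primer start) + 1 = 211 − 71 + 1 = 141 bp.

141 bp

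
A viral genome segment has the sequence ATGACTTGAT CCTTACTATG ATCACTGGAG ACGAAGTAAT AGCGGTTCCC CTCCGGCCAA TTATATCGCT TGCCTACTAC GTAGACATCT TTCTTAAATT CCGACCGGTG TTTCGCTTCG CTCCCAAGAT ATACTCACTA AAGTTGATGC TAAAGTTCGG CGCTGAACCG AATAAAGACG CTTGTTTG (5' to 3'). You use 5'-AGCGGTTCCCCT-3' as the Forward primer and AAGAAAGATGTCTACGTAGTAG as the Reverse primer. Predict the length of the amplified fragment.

The forward primer matches the template at positions 41–52.
Taking the reverse complement of AAGAAAGATGTCTACGTAGTAG gives CTACTACGTAGACATCTTTCTT, found at positions 74–95 on the template; the primer anneals here to the top strand with its 3' end pointing upstream.
The product runs from position 41 to position 95, so its length is 95 − 41 + 1 = 55 bp.

55 bp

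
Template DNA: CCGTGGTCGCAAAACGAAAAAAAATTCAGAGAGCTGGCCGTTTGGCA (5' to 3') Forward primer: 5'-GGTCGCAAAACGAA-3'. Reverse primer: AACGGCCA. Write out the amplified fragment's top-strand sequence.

Scanning the template, GGTCGCAAAACGAA occurs at positions 5–18; this primer anneals to the bottom strand there with its 3' end pointing downstream.
Reverse complement of the reverse primer: TGGCCGTT. This occurs on the top strand at positions 35–42.
The product is the template from position 5 through 42 (38 bp).

5'-GGTCGCAAAACGAAAAAAAATTCAGAGAGCTGGCCGTT-3'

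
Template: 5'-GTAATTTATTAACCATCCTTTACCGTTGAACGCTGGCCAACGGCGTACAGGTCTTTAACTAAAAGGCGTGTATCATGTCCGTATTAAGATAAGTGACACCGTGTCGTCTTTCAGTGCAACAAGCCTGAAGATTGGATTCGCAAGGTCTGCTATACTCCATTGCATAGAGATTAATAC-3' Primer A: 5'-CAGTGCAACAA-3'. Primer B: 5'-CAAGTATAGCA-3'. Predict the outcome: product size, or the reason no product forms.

Primer B (CAAGTATAGCA) does not match the top strand, and its reverse complement TGCTATACTTG does not match either.
With no annealing site for primer B, no amplification occurs.

No product — primer B has no binding site in the template.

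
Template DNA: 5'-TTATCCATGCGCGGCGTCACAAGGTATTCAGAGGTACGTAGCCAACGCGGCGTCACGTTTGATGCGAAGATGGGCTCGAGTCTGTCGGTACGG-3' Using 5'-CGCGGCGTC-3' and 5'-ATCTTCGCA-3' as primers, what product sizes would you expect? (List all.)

The forward primer CGCGGCGTC matches the top strand at positions 10–18, 46–54.
The reverse primer's reverse complement is TGCGAAGAT, matching at positions 63–71.
Each forward site pairs with the reverse site to give a product ending at position 71: sizes 62, 26 bp.

62 bp, 26 bp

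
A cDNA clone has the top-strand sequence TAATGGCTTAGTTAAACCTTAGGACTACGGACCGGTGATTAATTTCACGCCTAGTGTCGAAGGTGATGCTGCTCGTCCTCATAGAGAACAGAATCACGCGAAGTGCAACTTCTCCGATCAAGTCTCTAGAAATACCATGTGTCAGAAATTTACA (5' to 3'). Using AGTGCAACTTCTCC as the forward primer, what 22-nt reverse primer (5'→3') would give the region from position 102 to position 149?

The product's 3' end on the top strand is position 149.
The reverse primer anneals to the top strand over positions 128–149, i.e. to AGAAATACCATGTGTCAGAAAT.
Its sequence written 5'→3' is the reverse complement: ATTTCTGACACATGGTATTTCT.

5'-ATTTCTGACACATGGTATTTCT-3'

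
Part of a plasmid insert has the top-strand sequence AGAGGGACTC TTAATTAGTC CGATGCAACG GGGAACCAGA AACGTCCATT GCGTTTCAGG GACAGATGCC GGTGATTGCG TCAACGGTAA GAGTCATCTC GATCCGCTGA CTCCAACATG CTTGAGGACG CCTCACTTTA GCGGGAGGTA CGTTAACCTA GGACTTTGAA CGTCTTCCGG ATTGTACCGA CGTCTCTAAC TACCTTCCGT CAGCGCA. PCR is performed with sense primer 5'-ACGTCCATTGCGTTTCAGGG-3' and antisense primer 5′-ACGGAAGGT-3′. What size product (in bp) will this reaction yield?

169 bp

The forward primer matches the template at positions 42–61.
Taking the reverse complement of ACGGAAGGT gives ACCTTCCGT, found at positions 202–210 on the template; the primer anneals here to the top strand with its 3' end pointing upstream.
Amplicon spans positions 42–210: 169 bp.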